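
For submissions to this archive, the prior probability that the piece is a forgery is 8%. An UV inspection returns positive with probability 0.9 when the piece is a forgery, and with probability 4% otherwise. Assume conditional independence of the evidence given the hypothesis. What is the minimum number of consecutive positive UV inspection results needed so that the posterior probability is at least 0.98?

3

Prior odds = 0.08/0.92 = 2/23.
Likelihood ratio of a positive result = 0.9/0.04 = 22.5.
Target odds: 0.98 ÷ 0.02 = 49.
Need (2/23) × 22.5ⁿ ≥ 49, i.e. 22.5ⁿ ≥ 563.5.
22.5² = 506.25 falls short of 563.5 but 22.5³ = 11390.625 reaches it, so n = 3.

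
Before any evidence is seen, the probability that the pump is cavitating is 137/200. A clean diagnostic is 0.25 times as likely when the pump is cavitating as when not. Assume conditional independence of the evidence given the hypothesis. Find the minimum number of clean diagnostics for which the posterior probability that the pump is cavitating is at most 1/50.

Prior odds: 0.685 ÷ 0.315 = 137/63.
Likelihood ratio per clean diagnostic = 0.25.
Target posterior odds = 0.02/0.98 = 1/49.
Need (137/63) × 0.25ⁿ ≤ 1/49, i.e. 0.25ⁿ ≤ 9/959.
0.25³ = 0.015625 is still above 9/959 but 0.25⁴ = 0.00390625 is at or below it, so n = 4.

4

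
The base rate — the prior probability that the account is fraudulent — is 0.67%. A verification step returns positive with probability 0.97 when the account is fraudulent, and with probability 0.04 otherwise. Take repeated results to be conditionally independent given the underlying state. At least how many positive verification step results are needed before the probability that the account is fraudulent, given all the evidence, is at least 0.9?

3

Prior odds: 0.0067 ÷ 0.9933 = 67/9933.
Likelihood ratio of a positive result = 0.97/0.04 = 24.25.
Target odds: 0.9 ÷ 0.1 = 9.
Need (67/9933) × 24.25ⁿ ≥ 9, i.e. 24.25ⁿ ≥ 89397/67.
24.25² = 588.0625 falls short of 89397/67 but 24.25³ = 912673/64 reaches it, so n = 3.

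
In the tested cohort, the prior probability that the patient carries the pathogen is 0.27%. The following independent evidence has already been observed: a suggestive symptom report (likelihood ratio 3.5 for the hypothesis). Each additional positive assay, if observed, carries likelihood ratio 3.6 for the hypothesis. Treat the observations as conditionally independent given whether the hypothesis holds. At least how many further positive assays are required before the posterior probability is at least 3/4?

Prior odds = 0.0027/0.9973 = 27/9973.
Bayes factor of the evidence already in hand = 3.5.
Odds after that evidence = (27/9973) × 3.5 = 189/19946.
Target odds = 0.75/0.25 = 3.
Need 3.6ⁿ ≥ 3 ÷ (189/19946) = 19946/63.
3.6⁴ = 167.9616 falls short of 19946/63 but 3.6⁵ = 604.66176 reaches it, so n = 5.

5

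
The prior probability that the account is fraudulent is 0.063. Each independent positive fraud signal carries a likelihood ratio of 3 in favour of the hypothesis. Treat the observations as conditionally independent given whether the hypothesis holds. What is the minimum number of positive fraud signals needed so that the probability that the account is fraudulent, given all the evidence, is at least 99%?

7

Prior odds: 0.063 ÷ 0.937 = 63/937.
Likelihood ratio per positive fraud signal = 3.
Target posterior odds = 0.99/0.01 = 99.
Need (63/937) × 3ⁿ ≥ 99, i.e. 3ⁿ ≥ 10307/7.
3⁶ = 729 falls short of 10307/7 but 3⁷ = 2187 reaches it, so n = 7.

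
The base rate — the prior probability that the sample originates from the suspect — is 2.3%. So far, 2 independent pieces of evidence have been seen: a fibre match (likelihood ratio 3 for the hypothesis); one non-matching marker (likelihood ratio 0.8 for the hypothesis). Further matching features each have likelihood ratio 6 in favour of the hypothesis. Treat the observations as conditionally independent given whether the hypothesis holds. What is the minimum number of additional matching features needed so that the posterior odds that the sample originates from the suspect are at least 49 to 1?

4

Prior odds = 0.023/0.977 = 23/977.
Combined Bayes factor of the evidence already in hand = 3 × 0.8 = 2.4.
Odds after that evidence = (23/977) × 2.4 = 276/4885.
Target odds = 49.
Need 6ⁿ ≥ 49 ÷ (276/4885) = 239365/276.
6³ = 216 falls short of 239365/276 but 6⁴ = 1296 reaches it, so n = 4.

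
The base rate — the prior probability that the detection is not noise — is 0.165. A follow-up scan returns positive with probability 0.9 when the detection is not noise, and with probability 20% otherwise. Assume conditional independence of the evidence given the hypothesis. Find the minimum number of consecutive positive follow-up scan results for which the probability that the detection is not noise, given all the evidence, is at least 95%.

Prior odds: 0.165 ÷ 0.835 = 33/167.
Likelihood ratio of a positive result = 0.9/0.2 = 4.5.
Target posterior odds = 0.95/0.05 = 19.
Need (33/167) × 4.5ⁿ ≥ 19, i.e. 4.5ⁿ ≥ 3173/33.
4.5³ = 91.125 falls short of 3173/33 but 4.5⁴ = 410.0625 reaches it, so n = 4.

4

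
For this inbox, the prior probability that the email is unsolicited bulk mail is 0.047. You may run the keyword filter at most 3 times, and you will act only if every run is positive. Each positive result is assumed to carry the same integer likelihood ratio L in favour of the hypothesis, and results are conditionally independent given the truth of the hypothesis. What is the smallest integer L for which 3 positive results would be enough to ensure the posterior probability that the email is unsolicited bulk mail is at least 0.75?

4

Prior odds = 0.047/0.953 = 47/953.
Target odds = 0.75/0.25 = 3.
Need L³ ≥ 3 ÷ (47/953) = 2859/47.
3³ = 27 < 2859/47 ≤ 64 = 4³, so L = 4.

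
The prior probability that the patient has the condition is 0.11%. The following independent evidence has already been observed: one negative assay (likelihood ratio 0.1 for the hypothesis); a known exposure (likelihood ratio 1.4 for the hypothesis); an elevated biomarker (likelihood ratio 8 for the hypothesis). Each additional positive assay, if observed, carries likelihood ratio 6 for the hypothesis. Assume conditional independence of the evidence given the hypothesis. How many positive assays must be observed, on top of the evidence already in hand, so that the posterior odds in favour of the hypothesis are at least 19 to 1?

Prior odds = 0.0011/0.9989 = 11/9989.
Combined Bayes factor of the evidence already in hand = 0.1 × 1.4 × 8 = 1.12.
Odds after that evidence = (11/9989) × 1.12 = 44/35675.
Target odds = 19.
Need 6ⁿ ≥ 19 ÷ (44/35675) = 677825/44.
6⁵ = 7776 falls short of 677825/44 but 6⁶ = 46656 reaches it, so n = 6.

6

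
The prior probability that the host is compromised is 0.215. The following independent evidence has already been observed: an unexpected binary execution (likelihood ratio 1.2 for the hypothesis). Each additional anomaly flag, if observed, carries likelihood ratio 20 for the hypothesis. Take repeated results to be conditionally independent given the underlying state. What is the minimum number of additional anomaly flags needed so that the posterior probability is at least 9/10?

Prior odds = 0.215/0.785 = 43/157.
Bayes factor of the evidence already in hand = 1.2.
Odds after that evidence = (43/157) × 1.2 = 258/785.
Target odds = 0.9/0.1 = 9.
Need 20ⁿ ≥ 9 ÷ (258/785) = 2355/86.
20¹ = 20 falls short of 2355/86 but 20² = 400 reaches it, so n = 2.

2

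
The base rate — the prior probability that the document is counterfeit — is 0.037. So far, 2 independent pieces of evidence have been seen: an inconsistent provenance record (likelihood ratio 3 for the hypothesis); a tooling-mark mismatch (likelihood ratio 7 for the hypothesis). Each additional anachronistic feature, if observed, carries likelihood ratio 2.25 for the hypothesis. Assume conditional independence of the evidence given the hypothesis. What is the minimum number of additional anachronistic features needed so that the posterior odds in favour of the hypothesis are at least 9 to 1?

Prior odds = 0.037/0.963 = 37/963.
Combined Bayes factor of the evidence already in hand = 3 × 7 = 21.
Odds after that evidence = (37/963) × 21 = 259/321.
Target odds = 9.
Need 2.25ⁿ ≥ 9 ÷ (259/321) = 2889/259.
2.25² = 5.0625 falls short of 2889/259 but 2.25³ = 11.390625 reaches it, so n = 3.

3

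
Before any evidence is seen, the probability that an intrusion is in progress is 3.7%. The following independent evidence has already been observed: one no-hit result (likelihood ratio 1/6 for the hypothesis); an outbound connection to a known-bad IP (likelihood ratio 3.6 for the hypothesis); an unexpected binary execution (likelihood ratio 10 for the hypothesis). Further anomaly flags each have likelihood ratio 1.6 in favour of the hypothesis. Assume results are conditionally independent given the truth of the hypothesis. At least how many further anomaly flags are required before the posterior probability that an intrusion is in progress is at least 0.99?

Prior odds = 0.037/0.963 = 37/963.
Combined Bayes factor of the evidence already in hand = (1/6) × 3.6 × 10 = 6.
Odds after that evidence = (37/963) × 6 = 74/321.
Target odds = 0.99/0.01 = 99.
Need 1.6ⁿ ≥ 99 ÷ (74/321) = 31779/74.
1.6¹² ≈281.475 falls short of 31779/74 but 1.6¹³ ≈450.36 reaches it, so n = 13.

13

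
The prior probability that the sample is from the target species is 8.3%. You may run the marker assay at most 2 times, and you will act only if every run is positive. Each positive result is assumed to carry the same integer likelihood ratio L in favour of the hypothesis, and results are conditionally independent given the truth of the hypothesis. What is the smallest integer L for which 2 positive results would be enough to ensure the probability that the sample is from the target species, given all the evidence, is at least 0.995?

47

Prior odds = 0.083/0.917 = 83/917.
Target odds = 0.995/0.005 = 199.
Need L² ≥ 199 ÷ (83/917) = 182483/83.
46² = 2116 < 182483/83 ≤ 2209 = 47², so L = 47.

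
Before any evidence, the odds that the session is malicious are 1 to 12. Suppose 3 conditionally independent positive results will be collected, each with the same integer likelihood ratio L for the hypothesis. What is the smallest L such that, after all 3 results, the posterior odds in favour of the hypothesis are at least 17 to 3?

5

Prior odds = 1/12.
Target odds = 17/3.
Need L³ ≥ 17/3 ÷ (1/12) = 68.
4³ = 64 < 68 ≤ 125 = 5³, so L = 5.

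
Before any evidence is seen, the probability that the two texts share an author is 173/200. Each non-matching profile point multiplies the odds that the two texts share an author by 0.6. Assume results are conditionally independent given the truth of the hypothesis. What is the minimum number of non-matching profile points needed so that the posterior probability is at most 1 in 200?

14

Prior odds = 0.865/0.135 = 173/27.
Likelihood ratio per non-matching profile point = 0.6.
Target odds: 0.005 ÷ 0.995 = 1/199.
Need (173/27) × 0.6ⁿ ≤ 1/199, i.e. 0.6ⁿ ≤ 27/34427.
0.6¹³ ≈0.00130607 is still above 27/34427 but 0.6¹⁴ ≈0.000783642 is at or below it, so n = 14.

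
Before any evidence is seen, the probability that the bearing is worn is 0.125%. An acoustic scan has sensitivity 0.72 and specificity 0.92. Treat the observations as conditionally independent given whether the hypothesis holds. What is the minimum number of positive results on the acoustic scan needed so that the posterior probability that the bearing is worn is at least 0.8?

4

Prior odds: 0.00125 ÷ 0.99875 = 1/799.
False-positive rate = 1 − 0.92 = 0.08; likelihood ratio of a positive = 0.72/0.08 = 9.
Target posterior odds = 0.8/0.2 = 4.
Require 9ⁿ ≥ 4 ÷ (1/799) = 3196.
9³ = 729 falls short of 3196 but 9⁴ = 6561 reaches it, so n = 4.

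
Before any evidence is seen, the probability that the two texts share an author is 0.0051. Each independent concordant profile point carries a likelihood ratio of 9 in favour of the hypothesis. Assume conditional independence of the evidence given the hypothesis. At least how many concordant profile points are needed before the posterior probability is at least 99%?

Prior odds = 0.0051/0.9949 = 51/9949.
Likelihood ratio per concordant profile point = 9.
Target odds: 0.99 ÷ 0.01 = 99.
Need (51/9949) × 9ⁿ ≥ 99, i.e. 9ⁿ ≥ 328317/17.
9⁴ = 6561 falls short of 328317/17 but 9⁵ = 59049 reaches it, so n = 5.

5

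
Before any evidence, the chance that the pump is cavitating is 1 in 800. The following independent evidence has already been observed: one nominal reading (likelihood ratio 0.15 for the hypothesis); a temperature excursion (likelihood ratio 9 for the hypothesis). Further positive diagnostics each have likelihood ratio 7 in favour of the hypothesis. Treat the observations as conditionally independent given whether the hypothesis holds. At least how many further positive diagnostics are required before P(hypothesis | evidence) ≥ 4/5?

Prior odds = 0.00125/0.99875 = 1/799.
Combined Bayes factor of the evidence already in hand = 0.15 × 9 = 1.35.
Odds after that evidence = (1/799) × 1.35 = 27/15980.
Target odds = 0.8/0.2 = 4.
Need 7ⁿ ≥ 4 ÷ (27/15980) = 63920/27.
7³ = 343 falls short of 63920/27 but 7⁴ = 2401 reaches it, so n = 4.

4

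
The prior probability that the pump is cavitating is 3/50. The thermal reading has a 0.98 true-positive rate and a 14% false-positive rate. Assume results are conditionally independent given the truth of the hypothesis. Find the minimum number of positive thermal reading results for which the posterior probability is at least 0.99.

Prior odds = 0.06/0.94 = 3/47.
Likelihood ratio of a positive result = 0.98/0.14 = 7.
Target posterior odds = 0.99/0.01 = 99.
Require 7ⁿ ≥ 99 ÷ (3/47) = 1551.
7³ = 343 falls short of 1551 but 7⁴ = 2401 reaches it, so n = 4.

4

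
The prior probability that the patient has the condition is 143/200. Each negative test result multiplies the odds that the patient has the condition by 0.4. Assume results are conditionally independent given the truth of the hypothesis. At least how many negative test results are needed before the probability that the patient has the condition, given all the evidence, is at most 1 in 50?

Prior odds: 0.715 ÷ 0.285 = 143/57.
Likelihood ratio per negative test result = 0.4.
Target odds: 0.02 ÷ 0.98 = 1/49.
Need (143/57) × 0.4ⁿ ≤ 1/49, i.e. 0.4ⁿ ≤ 57/7007.
0.4⁵ = 0.01024 is still above 57/7007 but 0.4⁶ = 64/15625 is at or below it, so n = 6.

6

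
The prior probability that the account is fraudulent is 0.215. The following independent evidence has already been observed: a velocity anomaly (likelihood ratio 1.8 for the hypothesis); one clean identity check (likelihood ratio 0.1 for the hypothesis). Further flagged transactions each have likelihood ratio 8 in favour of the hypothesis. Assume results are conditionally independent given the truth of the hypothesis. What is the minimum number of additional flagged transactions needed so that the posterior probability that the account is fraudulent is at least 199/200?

4

Prior odds = 0.215/0.785 = 43/157.
Combined Bayes factor of the evidence already in hand = 1.8 × 0.1 = 0.18.
Odds after that evidence = (43/157) × 0.18 = 387/7850.
Target odds = 0.995/0.005 = 199.
Need 8ⁿ ≥ 199 ÷ (387/7850) = 1562150/387.
8³ = 512 falls short of 1562150/387 but 8⁴ = 4096 reaches it, so n = 4.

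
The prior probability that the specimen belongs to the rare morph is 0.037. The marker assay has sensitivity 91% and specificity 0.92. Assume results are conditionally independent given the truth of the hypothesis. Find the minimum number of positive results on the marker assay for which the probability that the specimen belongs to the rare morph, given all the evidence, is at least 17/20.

Prior odds: 0.037 ÷ 0.963 = 37/963.
False-positive rate = 1 − 0.92 = 0.08; likelihood ratio of a positive = 0.91/0.08 = 11.375.
Target odds: 0.85 ÷ 0.15 = 17/3.
Need (37/963) × 11.375ⁿ ≥ 17/3, i.e. 11.375ⁿ ≥ 5457/37.
11.375² = 129.390625 falls short of 5457/37 but 11.375³ = 753571/512 reaches it, so n = 3.

3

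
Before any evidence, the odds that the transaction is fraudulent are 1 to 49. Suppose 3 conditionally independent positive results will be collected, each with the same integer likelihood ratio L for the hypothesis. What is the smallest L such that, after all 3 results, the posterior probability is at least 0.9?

Prior odds = 1/49.
Target odds = 0.9/0.1 = 9.
Need L³ ≥ 9 ÷ (1/49) = 441.
7³ = 343 < 441 ≤ 512 = 8³, so L = 8.

8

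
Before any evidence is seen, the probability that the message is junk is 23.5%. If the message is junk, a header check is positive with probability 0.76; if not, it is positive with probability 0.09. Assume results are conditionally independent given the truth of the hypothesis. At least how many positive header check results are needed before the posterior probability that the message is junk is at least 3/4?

Prior odds: 0.235 ÷ 0.765 = 47/153.
Likelihood ratio of a positive = 0.76/0.09 = 76/9.
Target posterior odds = 0.75/0.25 = 3.
Need (47/153) × (76/9)ⁿ ≥ 3, i.e. (76/9)ⁿ ≥ 459/47.
(76/9)¹ = 76/9 falls short of 459/47 but (76/9)² = 5776/81 reaches it, so n = 2.

2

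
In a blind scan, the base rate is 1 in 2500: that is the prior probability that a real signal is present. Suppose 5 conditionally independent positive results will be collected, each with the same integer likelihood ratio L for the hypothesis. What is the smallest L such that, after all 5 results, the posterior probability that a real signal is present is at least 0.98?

11

Prior odds = 0.0004/0.9996 = 1/2499.
Target odds = 0.98/0.02 = 49.
Need L⁵ ≥ 49 ÷ (1/2499) = 122451.
10⁵ = 100000 < 122451 ≤ 161051 = 11⁵, so L = 11.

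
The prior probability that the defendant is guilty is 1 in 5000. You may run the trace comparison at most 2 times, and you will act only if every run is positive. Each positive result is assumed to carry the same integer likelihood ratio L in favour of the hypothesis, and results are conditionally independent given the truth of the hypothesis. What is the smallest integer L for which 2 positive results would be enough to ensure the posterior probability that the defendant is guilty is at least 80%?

Prior odds = 0.0002/0.9998 = 1/4999.
Target odds = 0.8/0.2 = 4.
Need L² ≥ 4 ÷ (1/4999) = 19996.
141² = 19881 < 19996 ≤ 20164 = 142², so L = 142.

142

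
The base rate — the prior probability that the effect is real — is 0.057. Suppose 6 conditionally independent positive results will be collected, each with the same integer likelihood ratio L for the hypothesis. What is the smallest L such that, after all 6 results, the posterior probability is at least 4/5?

Prior odds = 0.057/0.943 = 57/943.
Target odds = 0.8/0.2 = 4.
Need L⁶ ≥ 4 ÷ (57/943) = 3772/57.
2⁶ = 64 < 3772/57 ≤ 729 = 3⁶, so L = 3.

3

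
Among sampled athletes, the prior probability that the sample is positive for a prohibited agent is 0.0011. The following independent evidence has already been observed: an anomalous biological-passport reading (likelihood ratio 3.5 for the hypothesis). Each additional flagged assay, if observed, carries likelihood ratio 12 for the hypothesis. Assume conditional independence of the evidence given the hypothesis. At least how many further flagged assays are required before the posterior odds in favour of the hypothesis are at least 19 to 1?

Prior odds = 0.0011/0.9989 = 11/9989.
Bayes factor of the evidence already in hand = 3.5.
Odds after that evidence = (11/9989) × 3.5 = 11/2854.
Target odds = 19.
Need 12ⁿ ≥ 19 ÷ (11/2854) = 54226/11.
12³ = 1728 falls short of 54226/11 but 12⁴ = 20736 reaches it, so n = 4.

4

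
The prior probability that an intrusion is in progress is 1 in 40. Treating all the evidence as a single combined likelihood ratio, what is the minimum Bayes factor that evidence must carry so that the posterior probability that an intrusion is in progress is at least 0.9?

351

Prior odds = 0.025/0.975 = 1/39.
Target odds = 0.9/0.1 = 9.
Required Bayes factor = 9 ÷ (1/39) = 351.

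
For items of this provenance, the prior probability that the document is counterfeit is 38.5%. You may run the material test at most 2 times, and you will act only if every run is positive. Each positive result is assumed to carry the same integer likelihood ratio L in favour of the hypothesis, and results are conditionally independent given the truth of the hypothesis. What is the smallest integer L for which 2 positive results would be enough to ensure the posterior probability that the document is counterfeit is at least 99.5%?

Prior odds = 0.385/0.615 = 77/123.
Target odds = 0.995/0.005 = 199.
Need L² ≥ 199 ÷ (77/123) = 24477/77.
17² = 289 < 24477/77 ≤ 324 = 18², so L = 18.

18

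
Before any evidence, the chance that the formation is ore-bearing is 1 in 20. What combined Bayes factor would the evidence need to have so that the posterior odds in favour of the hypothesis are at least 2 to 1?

Prior odds = 0.05/0.95 = 1/19.
Target odds = 2.
Required Bayes factor = 2 ÷ (1/19) = 38.

38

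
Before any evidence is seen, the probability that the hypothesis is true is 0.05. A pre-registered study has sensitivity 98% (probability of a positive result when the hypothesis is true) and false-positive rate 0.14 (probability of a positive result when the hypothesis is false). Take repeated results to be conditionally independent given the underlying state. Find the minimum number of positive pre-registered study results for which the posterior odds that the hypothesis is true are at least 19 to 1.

4

Prior odds = 0.05/0.95 = 1/19.
Likelihood ratio of a positive result = 0.98/0.14 = 7.
Target odds = 19.
Require 7ⁿ ≥ 19 ÷ (1/19) = 361.
7³ = 343 falls short of 361 but 7⁴ = 2401 reaches it, so n = 4.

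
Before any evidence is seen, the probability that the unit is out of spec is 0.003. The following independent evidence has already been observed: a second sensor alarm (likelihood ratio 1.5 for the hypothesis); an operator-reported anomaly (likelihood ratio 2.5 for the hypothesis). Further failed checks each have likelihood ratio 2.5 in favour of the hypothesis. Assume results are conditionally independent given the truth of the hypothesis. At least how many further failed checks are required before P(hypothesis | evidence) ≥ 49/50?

Prior odds = 0.003/0.997 = 3/997.
Combined Bayes factor of the evidence already in hand = 1.5 × 2.5 = 3.75.
Odds after that evidence = (3/997) × 3.75 = 45/3988.
Target odds = 0.98/0.02 = 49.
Need 2.5ⁿ ≥ 49 ÷ (45/3988) = 195412/45.
2.5⁹ = 1953125/512 falls short of 195412/45 but 2.5¹⁰ = 9765625/1024 reaches it, so n = 10.

10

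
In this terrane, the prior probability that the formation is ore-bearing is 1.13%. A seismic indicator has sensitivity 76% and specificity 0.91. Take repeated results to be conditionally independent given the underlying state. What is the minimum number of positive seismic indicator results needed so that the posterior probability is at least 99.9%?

Prior odds: 0.0113 ÷ 0.9887 = 113/9887.
False-positive rate = 1 − 0.91 = 0.09; likelihood ratio of a positive = 0.76/0.09 = 76/9.
Target odds: 0.999 ÷ 0.001 = 999.
Need (113/9887) × (76/9)ⁿ ≥ 999, i.e. (76/9)ⁿ ≥ 9877113/113.
(76/9)⁵ ≈42939.3 falls short of 9877113/113 but (76/9)⁶ ≈362599 reaches it, so n = 6.

6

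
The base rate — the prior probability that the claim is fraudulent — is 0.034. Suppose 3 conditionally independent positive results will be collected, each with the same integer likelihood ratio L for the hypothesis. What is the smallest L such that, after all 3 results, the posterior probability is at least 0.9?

7

Prior odds = 0.034/0.966 = 17/483.
Target odds = 0.9/0.1 = 9.
Need L³ ≥ 9 ÷ (17/483) = 4347/17.
6³ = 216 < 4347/17 ≤ 343 = 7³, so L = 7.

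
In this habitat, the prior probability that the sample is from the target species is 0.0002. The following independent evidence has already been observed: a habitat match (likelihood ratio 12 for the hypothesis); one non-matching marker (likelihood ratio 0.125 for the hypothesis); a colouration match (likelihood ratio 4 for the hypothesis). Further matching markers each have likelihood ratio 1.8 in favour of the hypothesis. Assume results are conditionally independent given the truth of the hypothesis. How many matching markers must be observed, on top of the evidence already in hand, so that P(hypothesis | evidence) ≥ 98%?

Prior odds = 0.0002/0.9998 = 1/4999.
Combined Bayes factor of the evidence already in hand = 12 × 0.125 × 4 = 6.
Odds after that evidence = (1/4999) × 6 = 6/4999.
Target odds = 0.98/0.02 = 49.
Need 1.8ⁿ ≥ 49 ÷ (6/4999) = 244951/6.
1.8¹⁸ ≈39346.4 falls short of 244951/6 but 1.8¹⁹ ≈70823.5 reaches it, so n = 19.

19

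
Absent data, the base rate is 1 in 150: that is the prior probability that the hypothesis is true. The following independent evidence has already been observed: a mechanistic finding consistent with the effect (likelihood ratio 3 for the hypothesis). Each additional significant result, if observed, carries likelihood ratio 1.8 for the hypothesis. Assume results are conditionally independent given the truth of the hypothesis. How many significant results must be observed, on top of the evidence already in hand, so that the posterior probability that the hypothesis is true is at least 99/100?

Prior odds = (1/150)/(149/150) = 1/149.
Bayes factor of the evidence already in hand = 3.
Odds after that evidence = (1/149) × 3 = 3/149.
Target odds = 0.99/0.01 = 99.
Need 1.8ⁿ ≥ 99 ÷ (3/149) = 4917.
1.8¹⁴ ≈3748.13 falls short of 4917 but 1.8¹⁵ ≈6746.64 reaches it, so n = 15.

15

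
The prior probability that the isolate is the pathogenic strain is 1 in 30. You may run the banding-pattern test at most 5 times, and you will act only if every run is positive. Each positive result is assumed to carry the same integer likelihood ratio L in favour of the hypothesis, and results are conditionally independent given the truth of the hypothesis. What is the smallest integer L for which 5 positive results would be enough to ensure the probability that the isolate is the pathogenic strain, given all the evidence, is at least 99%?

Prior odds = (1/30)/(29/30) = 1/29.
Target odds = 0.99/0.01 = 99.
Need L⁵ ≥ 99 ÷ (1/29) = 2871.
4⁵ = 1024 < 2871 ≤ 3125 = 5⁵, so L = 5.

5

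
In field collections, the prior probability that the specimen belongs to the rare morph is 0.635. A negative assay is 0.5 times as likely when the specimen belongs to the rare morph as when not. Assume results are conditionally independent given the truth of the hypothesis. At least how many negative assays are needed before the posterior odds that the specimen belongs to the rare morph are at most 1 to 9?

Prior odds: 0.635 ÷ 0.365 = 127/73.
Likelihood ratio per negative assay = 0.5.
Target odds = 1/9.
Require 0.5ⁿ ≤ 1/9 ÷ (127/73) = 73/1143.
0.5³ = 0.125 is still above 73/1143 but 0.5⁴ = 0.0625 is at or below it, so n = 4.

4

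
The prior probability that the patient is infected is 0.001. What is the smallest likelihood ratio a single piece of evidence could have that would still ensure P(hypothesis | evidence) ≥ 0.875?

6993

Prior odds = 0.001/0.999 = 1/999.
Target odds = 0.875/0.125 = 7.
Required Bayes factor = 7 ÷ (1/999) = 6993.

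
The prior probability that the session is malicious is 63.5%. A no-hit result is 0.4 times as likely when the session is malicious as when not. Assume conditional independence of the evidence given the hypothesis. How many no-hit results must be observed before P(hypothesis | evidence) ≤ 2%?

Prior odds = 0.635/0.365 = 127/73.
Likelihood ratio per no-hit result = 0.4.
Target posterior odds = 0.02/0.98 = 1/49.
Need (127/73) × 0.4ⁿ ≤ 1/49, i.e. 0.4ⁿ ≤ 73/6223.
0.4⁴ = 0.0256 is still above 73/6223 but 0.4⁵ = 0.01024 is at or below it, so n = 5.

5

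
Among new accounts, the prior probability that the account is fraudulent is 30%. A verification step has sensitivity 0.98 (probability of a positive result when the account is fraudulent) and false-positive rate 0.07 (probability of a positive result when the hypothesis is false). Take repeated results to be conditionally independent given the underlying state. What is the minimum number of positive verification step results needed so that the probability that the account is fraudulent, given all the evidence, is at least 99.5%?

Prior odds = 0.3/0.7 = 3/7.
Likelihood ratio of a positive result = 0.98/0.07 = 14.
Target posterior odds = 0.995/0.005 = 199.
Need (3/7) × 14ⁿ ≥ 199, i.e. 14ⁿ ≥ 1393/3.
14² = 196 falls short of 1393/3 but 14³ = 2744 reaches it, so n = 3.

3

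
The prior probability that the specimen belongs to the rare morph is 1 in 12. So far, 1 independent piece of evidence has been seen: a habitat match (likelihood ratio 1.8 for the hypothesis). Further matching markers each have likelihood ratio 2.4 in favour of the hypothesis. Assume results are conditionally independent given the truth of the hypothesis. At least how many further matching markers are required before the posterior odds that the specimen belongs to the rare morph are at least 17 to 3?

5

Prior odds = (1/12)/(11/12) = 1/11.
Bayes factor of the evidence already in hand = 1.8.
Odds after that evidence = (1/11) × 1.8 = 9/55.
Target odds = 17/3.
Need 2.4ⁿ ≥ 17/3 ÷ (9/55) = 935/27.
2.4⁴ = 33.1776 falls short of 935/27 but 2.4⁵ = 79.62624 reaches it, so n = 5.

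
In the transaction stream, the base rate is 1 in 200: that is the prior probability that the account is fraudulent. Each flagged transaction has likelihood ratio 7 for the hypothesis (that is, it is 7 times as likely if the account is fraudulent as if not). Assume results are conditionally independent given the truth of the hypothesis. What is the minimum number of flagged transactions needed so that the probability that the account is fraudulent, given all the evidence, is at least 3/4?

Prior odds = 0.005/0.995 = 1/199.
Likelihood ratio per flagged transaction = 7.
Target posterior odds = 0.75/0.25 = 3.
Need (1/199) × 7ⁿ ≥ 3, i.e. 7ⁿ ≥ 597.
7³ = 343 falls short of 597 but 7⁴ = 2401 reaches it, so n = 4.

4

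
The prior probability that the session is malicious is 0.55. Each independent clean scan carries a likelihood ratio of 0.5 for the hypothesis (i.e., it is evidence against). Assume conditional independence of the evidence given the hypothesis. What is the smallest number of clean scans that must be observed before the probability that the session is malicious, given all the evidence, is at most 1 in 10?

4

Prior odds = 0.55/0.45 = 11/9.
Likelihood ratio per clean scan = 0.5.
Target posterior odds = 0.1/0.9 = 1/9.
Need (11/9) × 0.5ⁿ ≤ 1/9, i.e. 0.5ⁿ ≤ 1/11.
0.5³ = 0.125 is still above 1/11 but 0.5⁴ = 0.0625 is at or below it, so n = 4.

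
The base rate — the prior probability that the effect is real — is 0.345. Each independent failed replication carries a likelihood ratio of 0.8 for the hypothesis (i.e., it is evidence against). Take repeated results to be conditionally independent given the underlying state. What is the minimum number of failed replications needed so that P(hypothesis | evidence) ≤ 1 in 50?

Prior odds: 0.345 ÷ 0.655 = 69/131.
Likelihood ratio per failed replication = 0.8.
Target odds: 0.02 ÷ 0.98 = 1/49.
Need (69/131) × 0.8ⁿ ≤ 1/49, i.e. 0.8ⁿ ≤ 131/3381.
0.8¹⁴ ≈0.0439805 is still above 131/3381 but 0.8¹⁵ ≈0.0351844 is at or below it, so n = 15.

15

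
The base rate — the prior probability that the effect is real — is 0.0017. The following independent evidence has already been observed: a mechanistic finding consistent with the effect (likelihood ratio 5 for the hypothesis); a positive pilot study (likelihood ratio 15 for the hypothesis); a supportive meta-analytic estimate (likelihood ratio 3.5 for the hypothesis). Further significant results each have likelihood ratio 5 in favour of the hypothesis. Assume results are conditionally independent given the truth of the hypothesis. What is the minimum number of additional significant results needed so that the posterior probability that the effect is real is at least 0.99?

Prior odds = 0.0017/0.9983 = 17/9983.
Combined Bayes factor of the evidence already in hand = 5 × 15 × 3.5 = 262.5.
Odds after that evidence = (17/9983) × 262.5 = 8925/19966.
Target odds = 0.99/0.01 = 99.
Need 5ⁿ ≥ 99 ÷ (8925/19966) = 658878/2975.
5³ = 125 falls short of 658878/2975 but 5⁴ = 625 reaches it, so n = 4.

4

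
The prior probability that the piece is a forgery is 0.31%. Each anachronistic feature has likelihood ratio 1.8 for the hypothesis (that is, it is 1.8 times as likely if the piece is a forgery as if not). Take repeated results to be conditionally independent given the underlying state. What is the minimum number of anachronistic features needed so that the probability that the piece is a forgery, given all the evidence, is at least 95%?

15

Prior odds: 0.0031 ÷ 0.9969 = 31/9969.
Likelihood ratio per anachronistic feature = 1.8.
Target posterior odds = 0.95/0.05 = 19.
Need (31/9969) × 1.8ⁿ ≥ 19, i.e. 1.8ⁿ ≥ 189411/31.
1.8¹⁴ ≈3748.13 falls short of 189411/31 but 1.8¹⁵ ≈6746.64 reaches it, so n = 15.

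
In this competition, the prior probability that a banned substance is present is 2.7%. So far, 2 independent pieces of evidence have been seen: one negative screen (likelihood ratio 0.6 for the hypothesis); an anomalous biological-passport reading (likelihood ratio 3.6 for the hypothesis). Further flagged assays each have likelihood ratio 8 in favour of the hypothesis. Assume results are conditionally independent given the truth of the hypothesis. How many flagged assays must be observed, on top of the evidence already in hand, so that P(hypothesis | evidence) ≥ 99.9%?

Prior odds = 0.027/0.973 = 27/973.
Combined Bayes factor of the evidence already in hand = 0.6 × 3.6 = 2.16.
Odds after that evidence = (27/973) × 2.16 = 1458/24325.
Target odds = 0.999/0.001 = 999.
Need 8ⁿ ≥ 999 ÷ (1458/24325) = 900025/54.
8⁴ = 4096 falls short of 900025/54 but 8⁵ = 32768 reaches it, so n = 5.

5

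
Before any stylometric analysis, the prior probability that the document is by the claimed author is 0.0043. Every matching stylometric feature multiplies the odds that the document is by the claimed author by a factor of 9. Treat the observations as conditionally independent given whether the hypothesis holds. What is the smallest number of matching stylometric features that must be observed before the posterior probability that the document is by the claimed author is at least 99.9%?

6

Prior odds = 0.0043/0.9957 = 43/9957.
Likelihood ratio per matching stylometric feature = 9.
Target odds: 0.999 ÷ 0.001 = 999.
Require 9ⁿ ≥ 999 ÷ (43/9957) = 9947043/43.
9⁵ = 59049 falls short of 9947043/43 but 9⁶ = 531441 reaches it, so n = 6.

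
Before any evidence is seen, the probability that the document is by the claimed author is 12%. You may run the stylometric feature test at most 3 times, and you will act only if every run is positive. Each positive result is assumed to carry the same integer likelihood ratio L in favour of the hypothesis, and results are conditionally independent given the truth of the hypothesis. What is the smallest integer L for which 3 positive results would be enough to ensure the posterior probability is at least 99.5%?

12

Prior odds = 0.12/0.88 = 3/22.
Target odds = 0.995/0.005 = 199.
Need L³ ≥ 199 ÷ (3/22) = 4378/3.
11³ = 1331 < 4378/3 ≤ 1728 = 12³, so L = 12.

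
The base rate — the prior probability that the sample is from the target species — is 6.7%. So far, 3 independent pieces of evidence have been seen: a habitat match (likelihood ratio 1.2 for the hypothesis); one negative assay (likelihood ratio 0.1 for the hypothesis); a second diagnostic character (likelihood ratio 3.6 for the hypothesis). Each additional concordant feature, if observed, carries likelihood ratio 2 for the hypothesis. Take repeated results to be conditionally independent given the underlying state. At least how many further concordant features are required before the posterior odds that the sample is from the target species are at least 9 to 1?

9

Prior odds = 0.067/0.933 = 67/933.
Combined Bayes factor of the evidence already in hand = 1.2 × 0.1 × 3.6 = 0.432.
Odds after that evidence = (67/933) × 0.432 = 1206/38875.
Target odds = 9.
Need 2ⁿ ≥ 9 ÷ (1206/38875) = 38875/134.
2⁸ = 256 falls short of 38875/134 but 2⁹ = 512 reaches it, so n = 9.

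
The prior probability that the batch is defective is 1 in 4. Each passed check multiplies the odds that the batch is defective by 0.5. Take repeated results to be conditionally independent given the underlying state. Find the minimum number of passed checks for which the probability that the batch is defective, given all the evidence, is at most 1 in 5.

Prior odds = 0.25/0.75 = 1/3.
Likelihood ratio per passed check = 0.5.
Target posterior odds = 0.2/0.8 = 0.25.
Require 0.5ⁿ ≤ 0.25 ÷ (1/3) = 0.75.
0.5¹ = 0.5, which is already at or below the required 0.75; so n = 1.

1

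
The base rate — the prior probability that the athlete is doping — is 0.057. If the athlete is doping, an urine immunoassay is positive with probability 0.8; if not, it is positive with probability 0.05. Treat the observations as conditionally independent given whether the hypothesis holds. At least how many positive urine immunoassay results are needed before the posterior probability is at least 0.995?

3

Prior odds: 0.057 ÷ 0.943 = 57/943.
Likelihood ratio of a positive = 0.8/0.05 = 16.
Target odds: 0.995 ÷ 0.005 = 199.
Require 16ⁿ ≥ 199 ÷ (57/943) = 187657/57.
16² = 256 falls short of 187657/57 but 16³ = 4096 reaches it, so n = 3.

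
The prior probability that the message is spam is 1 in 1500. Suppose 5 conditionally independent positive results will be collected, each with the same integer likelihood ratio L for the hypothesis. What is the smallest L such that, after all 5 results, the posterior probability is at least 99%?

Prior odds = (1/1500)/(1499/1500) = 1/1499.
Target odds = 0.99/0.01 = 99.
Need L⁵ ≥ 99 ÷ (1/1499) = 148401.
10⁵ = 100000 < 148401 ≤ 161051 = 11⁵, so L = 11.

11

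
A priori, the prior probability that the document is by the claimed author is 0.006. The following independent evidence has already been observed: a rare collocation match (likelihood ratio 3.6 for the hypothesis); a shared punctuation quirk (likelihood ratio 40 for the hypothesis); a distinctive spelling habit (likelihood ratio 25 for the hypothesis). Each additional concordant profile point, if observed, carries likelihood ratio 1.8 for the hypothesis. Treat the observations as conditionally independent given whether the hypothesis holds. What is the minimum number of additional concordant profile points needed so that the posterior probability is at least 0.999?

7

Prior odds = 0.006/0.994 = 3/497.
Combined Bayes factor of the evidence already in hand = 3.6 × 40 × 25 = 3600.
Odds after that evidence = (3/497) × 3600 = 10800/497.
Target odds = 0.999/0.001 = 999.
Need 1.8ⁿ ≥ 999 ÷ (10800/497) = 45.9725.
1.8⁶ = 531441/15625 falls short of 45.9725 but 1.8⁷ = 4782969/78125 reaches it, so n = 7.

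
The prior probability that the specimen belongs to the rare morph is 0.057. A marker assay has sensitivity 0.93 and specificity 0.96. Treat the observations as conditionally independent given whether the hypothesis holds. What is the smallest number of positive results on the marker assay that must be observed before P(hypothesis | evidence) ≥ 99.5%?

3

Prior odds = 0.057/0.943 = 57/943.
False-positive rate = 1 − 0.96 = 0.04; likelihood ratio of a positive = 0.93/0.04 = 23.25.
Target posterior odds = 0.995/0.005 = 199.
Require 23.25ⁿ ≥ 199 ÷ (57/943) = 187657/57.
23.25² = 540.5625 falls short of 187657/57 but 23.25³ = 804357/64 reaches it, so n = 3.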